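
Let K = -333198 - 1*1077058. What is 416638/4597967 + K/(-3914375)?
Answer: 8115187920802/17998167075625 ≈ 0.45089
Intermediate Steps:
K = -1410256 (K = -333198 - 1077058 = -1410256)
416638/4597967 + K/(-3914375) = 416638/4597967 - 1410256/(-3914375) = 416638*(1/4597967) - 1410256*(-1/3914375) = 416638/4597967 + 1410256/3914375 = 8115187920802/17998167075625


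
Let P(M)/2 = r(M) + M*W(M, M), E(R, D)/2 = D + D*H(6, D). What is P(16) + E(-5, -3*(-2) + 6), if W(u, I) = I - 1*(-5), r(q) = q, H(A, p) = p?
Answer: 1016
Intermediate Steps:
W(u, I) = 5 + I (W(u, I) = I + 5 = 5 + I)
E(R, D) = 2*D + 2*D² (E(R, D) = 2*(D + D*D) = 2*(D + D²) = 2*D + 2*D²)
P(M) = 2*M + 2*M*(5 + M) (P(M) = 2*(M + M*(5 + M)) = 2*M + 2*M*(5 + M))
P(16) + E(-5, -3*(-2) + 6) = 2*16*(6 + 16) + 2*(-3*(-2) + 6)*(1 + (-3*(-2) + 6)) = 2*16*22 + 2*(6 + 6)*(1 + (6 + 6)) = 704 + 2*12*(1 + 12) = 704 + 2*12*13 = 704 + 312 = 1016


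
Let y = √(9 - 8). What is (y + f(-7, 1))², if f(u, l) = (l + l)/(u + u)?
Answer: 36/49 ≈ 0.73469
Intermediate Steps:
f(u, l) = l/u (f(u, l) = (2*l)/((2*u)) = (2*l)*(1/(2*u)) = l/u)
y = 1 (y = √1 = 1)
(y + f(-7, 1))² = (1 + 1/(-7))² = (1 + 1*(-⅐))² = (1 - ⅐)² = (6/7)² = 36/49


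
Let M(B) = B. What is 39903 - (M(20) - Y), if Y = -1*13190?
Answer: 26693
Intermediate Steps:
Y = -13190
39903 - (M(20) - Y) = 39903 - (20 - 1*(-13190)) = 39903 - (20 + 13190) = 39903 - 1*13210 = 39903 - 13210 = 26693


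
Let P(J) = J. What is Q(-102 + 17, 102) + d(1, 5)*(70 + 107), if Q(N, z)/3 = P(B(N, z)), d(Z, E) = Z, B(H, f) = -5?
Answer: 162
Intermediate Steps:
Q(N, z) = -15 (Q(N, z) = 3*(-5) = -15)
Q(-102 + 17, 102) + d(1, 5)*(70 + 107) = -15 + 1*(70 + 107) = -15 + 1*177 = -15 + 177 = 162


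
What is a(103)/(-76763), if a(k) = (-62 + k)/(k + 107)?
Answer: -41/16120230 ≈ -2.5434e-6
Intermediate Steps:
a(k) = (-62 + k)/(107 + k)
a(103)/(-76763) = ((-62 + 103)/(107 + 103))/(-76763) = (41/210)*(-1/76763) = -41/16120230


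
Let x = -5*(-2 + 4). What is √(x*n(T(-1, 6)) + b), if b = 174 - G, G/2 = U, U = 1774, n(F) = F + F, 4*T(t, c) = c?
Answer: 2*I*√851 ≈ 58.344*I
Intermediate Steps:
T(t, c) = c/4
n(F) = 2*F
G = 3548 (G = 2*1774 = 3548)
x = -10 (x = -5*2 = -10)
b = -3374 (b = 174 - 1*3548 = 174 - 3548 = -3374)
√(x*n(T(-1, 6)) + b) = √(-20*(¼)*6 - 3374) = √(-20*3/2 - 3374) = √(-10*3 - 3374) = √(-30 - 3374) = √(-3404) = 2*I*√851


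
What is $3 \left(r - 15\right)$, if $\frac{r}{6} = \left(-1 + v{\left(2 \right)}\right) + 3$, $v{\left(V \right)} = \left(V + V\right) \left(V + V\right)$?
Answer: $279$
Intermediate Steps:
$v{\left(V \right)} = 4 V^{2}$ ($v{\left(V \right)} = 2 V 2 V = 4 V^{2}$)
$r = 108$ ($r = 6 \left(\left(-1 + 4 \cdot 2^{2}\right) + 3\right) = 6 \left(\left(-1 + 4 \cdot 4\right) + 3\right) = 6 \left(\left(-1 + 16\right) + 3\right) = 6 \left(15 + 3\right) = 6 \cdot 18 = 108$)
$3 \left(r - 15\right) = 3 \left(108 - 15\right) = 3 \cdot 93 = 279$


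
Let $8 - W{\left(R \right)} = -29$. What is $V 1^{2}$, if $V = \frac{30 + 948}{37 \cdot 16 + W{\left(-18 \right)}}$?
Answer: $\frac{978}{629} \approx 1.5548$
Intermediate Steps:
$W{\left(R \right)} = 37$ ($W{\left(R \right)} = 8 - -29 = 8 + 29 = 37$)
$V = \frac{978}{629}$ ($V = \frac{30 + 948}{37 \cdot 16 + 37} = \frac{978}{592 + 37} = \frac{978}{629} \approx 1.5548$)
$V 1^{2} = \frac{978 \cdot 1^{2}}{629} = \frac{978}{629} \cdot 1 = \frac{978}{629}$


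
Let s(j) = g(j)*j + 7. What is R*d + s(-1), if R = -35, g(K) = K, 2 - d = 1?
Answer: -27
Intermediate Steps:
d = 1 (d = 2 - 1*1 = 2 - 1 = 1)
s(j) = 7 + j² (s(j) = j*j + 7 = j² + 7 = 7 + j²)
R*d + s(-1) = -35*1 + (7 + (-1)²) = -35 + (7 + 1) = -35 + 8 = -27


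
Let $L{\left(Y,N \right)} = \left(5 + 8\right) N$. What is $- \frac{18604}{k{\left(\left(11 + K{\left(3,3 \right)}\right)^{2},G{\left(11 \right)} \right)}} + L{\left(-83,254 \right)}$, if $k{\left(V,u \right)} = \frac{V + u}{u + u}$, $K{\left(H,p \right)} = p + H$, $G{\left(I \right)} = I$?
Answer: $\frac{145328}{75} \approx 1937.7$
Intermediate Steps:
$L{\left(Y,N \right)} = 13 N$
$K{\left(H,p \right)} = H + p$
$k{\left(V,u \right)} = \frac{V + u}{2 u}$
$- \frac{18604}{k{\left(\left(11 + K{\left(3,3 \right)}\right)^{2},G{\left(11 \right)} \right)}} + L{\left(-83,254 \right)} = - \frac{18604}{\frac{1}{2} \cdot \frac{1}{11} \left(\left(11 + \left(3 + 3\right)\right)^{2} + 11\right)} + 13 \cdot 254 = - \frac{18604}{\frac{1}{2} \cdot \frac{1}{11} \left(\left(11 + 6\right)^{2} + 11\right)} + 3302 = - \frac{18604}{\frac{1}{2} \cdot \frac{1}{11} \left(17^{2} + 11\right)} + 3302 = - \frac{18604}{\frac{1}{2} \cdot \frac{1}{11} \left(289 + 11\right)} + 3302 = - \frac{18604}{\frac{1}{2} \cdot \frac{1}{11} \cdot 300} + 3302 = - \frac{18604}{\frac{150}{11}} + 3302 = \left(-18604\right) \frac{11}{150} + 3302 = - \frac{102322}{75} + 3302 = \frac{145328}{75}$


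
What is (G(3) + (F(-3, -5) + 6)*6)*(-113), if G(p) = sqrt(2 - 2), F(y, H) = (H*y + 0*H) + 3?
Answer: -16272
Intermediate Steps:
F(y, H) = 3 + H*y (F(y, H) = (H*y + 0) + 3 = H*y + 3 = 3 + H*y)
G(p) = 0 (G(p) = sqrt(0) = 0)
(G(3) + (F(-3, -5) + 6)*6)*(-113) = (0 + ((3 - 5*(-3)) + 6)*6)*(-113) = (0 + ((3 + 15) + 6)*6)*(-113) = (0 + (18 + 6)*6)*(-113) = (0 + 24*6)*(-113) = (0 + 144)*(-113) = 144*(-113) = -16272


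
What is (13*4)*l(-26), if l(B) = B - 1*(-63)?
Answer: 1924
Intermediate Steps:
l(B) = 63 + B (l(B) = B + 63 = 63 + B)
(13*4)*l(-26) = (13*4)*(63 - 26) = 52*37 = 1924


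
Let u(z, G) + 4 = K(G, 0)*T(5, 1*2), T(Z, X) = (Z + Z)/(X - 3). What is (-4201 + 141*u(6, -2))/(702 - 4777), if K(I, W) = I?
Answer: 389/815 ≈ 0.47730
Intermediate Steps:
T(Z, X) = 2*Z/(-3 + X) (T(Z, X) = (2*Z)/(-3 + X) = 2*Z/(-3 + X))
u(z, G) = -4 - 10*G (u(z, G) = -4 + G*(2*5/(-3 + 1*2)) = -4 + G*(2*5/(-3 + 2)) = -4 + G*(2*5/(-1)) = -4 + G*(2*5*(-1)) = -4 + G*(-10) = -4 - 10*G)
(-4201 + 141*u(6, -2))/(702 - 4777) = (-4201 + 141*(-4 - 10*(-2)))/(702 - 4777) = (-4201 + 141*(-4 + 20))/(-4075) = (-4201 + 141*16)*(-1/4075) = (-4201 + 2256)*(-1/4075) = -1945*(-1/4075) = 389/815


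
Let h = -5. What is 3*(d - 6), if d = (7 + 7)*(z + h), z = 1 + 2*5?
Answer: 234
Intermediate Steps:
z = 11 (z = 1 + 10 = 11)
d = 84 (d = (7 + 7)*(11 - 5) = 14*6 = 84)
3*(d - 6) = 3*(84 - 6) = 3*78 = 234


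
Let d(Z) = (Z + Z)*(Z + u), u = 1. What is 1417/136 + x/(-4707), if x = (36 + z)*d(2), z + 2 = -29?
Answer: 2220553/213384 ≈ 10.406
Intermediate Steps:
z = -31 (z = -2 - 29 = -31)
d(Z) = 2*Z*(1 + Z) (d(Z) = (Z + Z)*(Z + 1) = (2*Z)*(1 + Z) = 2*Z*(1 + Z))
x = 60 (x = (36 - 31)*(2*2*(1 + 2)) = 5*(2*2*3) = 5*12 = 60)
1417/136 + x/(-4707) = 1417/136 + 60/(-4707) = 1417*(1/136) + 60*(-1/4707) = 1417/136 - 20/1569 = 2220553/213384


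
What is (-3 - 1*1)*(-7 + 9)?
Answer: -8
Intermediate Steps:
(-3 - 1*1)*(-7 + 9) = (-3 - 1)*2 = -4*2 = -8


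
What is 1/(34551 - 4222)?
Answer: 1/30329 ≈ 3.2972e-5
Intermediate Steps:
1/(34551 - 4222) = 1/30329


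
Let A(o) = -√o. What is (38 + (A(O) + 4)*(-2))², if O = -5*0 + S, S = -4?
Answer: 884 + 240*I ≈ 884.0 + 240.0*I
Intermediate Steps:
O = -4 (O = -5*0 - 4 = 0 - 4 = -4)
(38 + (A(O) + 4)*(-2))² = (38 + (-√(-4) + 4)*(-2))² = (38 + (-2*I + 4)*(-2))² = (38 + (4 - 2*I)*(-2))² = (38 + (-8 + 4*I))² = (30 + 4*I)²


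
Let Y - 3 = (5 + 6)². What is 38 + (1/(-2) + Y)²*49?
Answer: 2989593/4 ≈ 7.4740e+5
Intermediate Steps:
Y = 124 (Y = 3 + (5 + 6)² = 3 + 11² = 3 + 121 = 124)
38 + (1/(-2) + Y)²*49 = 38 + (1/(-2) + 124)²*49 = 38 + (1*(-½) + 124)²*49 = 38 + (-½ + 124)²*49 = 38 + (247/2)²*49 = 38 + (61009/4)*49 = 38 + 2989441/4 = 2989593/4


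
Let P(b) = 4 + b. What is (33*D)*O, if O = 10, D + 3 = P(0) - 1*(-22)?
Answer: 7590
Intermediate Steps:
D = 23 (D = -3 + ((4 + 0) - 1*(-22)) = -3 + (4 + 22) = -3 + 26 = 23)
(33*D)*O = (33*23)*10 = 759*10 = 7590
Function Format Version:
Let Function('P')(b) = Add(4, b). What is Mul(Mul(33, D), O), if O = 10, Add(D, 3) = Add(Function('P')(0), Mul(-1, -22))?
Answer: 7590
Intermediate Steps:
D = 23 (D = Add(-3, Add(Add(4, 0), Mul(-1, -22))) = Add(-3, Add(4, 22)) = Add(-3, 26) = 23)
Mul(Mul(33, D), O) = Mul(Mul(33, 23), 10) = Mul(759, 10) = 7590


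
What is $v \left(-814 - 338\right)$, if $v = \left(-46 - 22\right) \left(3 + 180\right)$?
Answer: $14335488$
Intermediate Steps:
$v = -12444$ ($v = \left(-68\right) 183 = -12444$)
$v \left(-814 - 338\right) = - 12444 \left(-814 - 338\right) = \left(-12444\right) \left(-1152\right) = 14335488$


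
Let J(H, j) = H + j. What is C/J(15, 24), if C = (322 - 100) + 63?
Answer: 95/13 ≈ 7.3077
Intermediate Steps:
C = 285 (C = 222 + 63 = 285)
C/J(15, 24) = 285/(15 + 24) = 285/39 = 285*(1/39) = 95/13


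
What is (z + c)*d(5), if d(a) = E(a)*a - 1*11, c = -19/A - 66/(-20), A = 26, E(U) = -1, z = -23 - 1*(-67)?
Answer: -48432/65 ≈ -745.11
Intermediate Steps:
z = 44 (z = -23 + 67 = 44)
c = 167/65 (c = -19/26 - 66/(-20) = -19*1/26 - 66*(-1/20) = -19/26 + 33/10 = 167/65 ≈ 2.5692)
d(a) = -11 - a (d(a) = -a - 1*11 = -a - 11 = -11 - a)
(z + c)*d(5) = (44 + 167/65)*(-11 - 1*5) = 3027*(-11 - 5)/65 = (3027/65)*(-16) = -48432/65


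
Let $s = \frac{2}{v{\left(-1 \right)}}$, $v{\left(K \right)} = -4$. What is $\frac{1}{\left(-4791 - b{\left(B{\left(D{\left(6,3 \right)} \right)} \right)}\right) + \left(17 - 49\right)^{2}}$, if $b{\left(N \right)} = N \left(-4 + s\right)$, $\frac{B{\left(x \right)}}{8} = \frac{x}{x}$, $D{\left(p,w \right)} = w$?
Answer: $- \frac{1}{3731} \approx -0.00026802$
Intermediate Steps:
$B{\left(x \right)} = 8$ ($B{\left(x \right)} = 8 \frac{x}{x} = 8 \cdot 1 = 8$)
$s = - \frac{1}{2}$ ($s = \frac{2}{-4} = 2 \left(- \frac{1}{4}\right) = - \frac{1}{2} \approx -0.5$)
$b{\left(N \right)} = - \frac{9 N}{2}$ ($b{\left(N \right)} = N \left(-4 - \frac{1}{2}\right) = N \left(- \frac{9}{2}\right) = - \frac{9 N}{2}$)
$\frac{1}{\left(-4791 - b{\left(B{\left(D{\left(6,3 \right)} \right)} \right)}\right) + \left(17 - 49\right)^{2}} = \frac{1}{\left(-4791 - \left(- \frac{9}{2}\right) 8\right) + \left(17 - 49\right)^{2}} = \frac{1}{\left(-4791 - -36\right) + \left(-32\right)^{2}} = \frac{1}{\left(-4791 + 36\right) + 1024} = \frac{1}{-4755 + 1024} = \frac{1}{-3731} = - \frac{1}{3731}$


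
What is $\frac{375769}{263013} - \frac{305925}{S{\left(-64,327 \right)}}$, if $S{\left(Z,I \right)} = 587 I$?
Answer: $- \frac{2777922748}{16828360779} \approx -0.16507$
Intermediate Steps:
$\frac{375769}{263013} - \frac{305925}{S{\left(-64,327 \right)}} = \frac{375769}{263013} - \frac{305925}{587 \cdot 327} = 375769 \cdot \frac{1}{263013} - \frac{305925}{191949} = \frac{375769}{263013} - \frac{101975}{63983} = - \frac{2777922748}{16828360779}$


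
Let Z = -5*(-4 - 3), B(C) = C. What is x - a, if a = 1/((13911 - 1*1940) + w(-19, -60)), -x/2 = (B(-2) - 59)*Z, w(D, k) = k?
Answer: 50859969/11911 ≈ 4270.0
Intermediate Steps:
Z = 35 (Z = -5*(-7) = 35)
x = 4270 (x = -2*(-2 - 59)*35 = -(-122)*35 = -2*(-2135) = 4270)
a = 1/11911 (a = 1/((13911 - 1*1940) - 60) = 1/((13911 - 1940) - 60) = 1/(11971 - 60) = 1/11911 ≈ 8.3956e-5)
x - a = 4270 - 1*1/11911 = 4270 - 1/11911 = 50859969/11911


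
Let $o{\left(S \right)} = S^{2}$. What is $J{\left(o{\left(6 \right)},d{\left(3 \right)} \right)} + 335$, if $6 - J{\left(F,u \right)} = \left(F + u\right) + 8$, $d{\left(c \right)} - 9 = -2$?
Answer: $290$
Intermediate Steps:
$d{\left(c \right)} = 7$ ($d{\left(c \right)} = 9 - 2 = 7$)
$J{\left(F,u \right)} = -2 - F - u$ ($J{\left(F,u \right)} = 6 - \left(\left(F + u\right) + 8\right) = 6 - \left(8 + F + u\right) = -2 - F - u$)
$J{\left(o{\left(6 \right)},d{\left(3 \right)} \right)} + 335 = \left(-2 - 6^{2} - 7\right) + 335 = \left(-2 - 36 - 7\right) + 335 = -45 + 335 = 290$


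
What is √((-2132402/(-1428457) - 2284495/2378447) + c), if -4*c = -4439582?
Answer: √51246426886846589441940896529026/6795018532558 ≈ 1053.5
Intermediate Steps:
c = 2219791/2 (c = -¼*(-4439582) = 2219791/2 ≈ 1.1099e+6)
√((-2132402/(-1428457) - 2284495/2378447) + c) = √((-2132402/(-1428457) - 2284495/2378447) + 2219791/2) = √((-2132402*(-1/1428457) - 2284495*1/2378447) + 2219791/2) = √((2132402/1428457 - 2284495/2378447) + 2219791/2) = √(1808502265479/3397509266279 + 2219791/2) = √(7541764108707258647/6795018532558) = √51246426886846589441940896529026/6795018532558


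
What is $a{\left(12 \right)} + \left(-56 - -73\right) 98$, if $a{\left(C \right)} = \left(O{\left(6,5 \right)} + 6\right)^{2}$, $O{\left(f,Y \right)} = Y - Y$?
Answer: $1702$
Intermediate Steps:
$O{\left(f,Y \right)} = 0$
$a{\left(C \right)} = 36$ ($a{\left(C \right)} = \left(0 + 6\right)^{2} = 6^{2} = 36$)
$a{\left(12 \right)} + \left(-56 - -73\right) 98 = 36 + \left(-56 - -73\right) 98 = 36 + \left(-56 + 73\right) 98 = 36 + 17 \cdot 98 = 36 + 1666 = 1702$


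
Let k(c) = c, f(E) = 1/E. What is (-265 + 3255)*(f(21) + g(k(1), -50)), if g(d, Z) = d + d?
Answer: 128570/21 ≈ 6122.4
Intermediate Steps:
g(d, Z) = 2*d
(-265 + 3255)*(f(21) + g(k(1), -50)) = (-265 + 3255)*(1/21 + 2*1) = 2990*(1/21 + 2) = 2990*(43/21) = 128570/21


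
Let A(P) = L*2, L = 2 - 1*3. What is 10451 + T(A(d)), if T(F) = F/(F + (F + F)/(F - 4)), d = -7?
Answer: 20905/2 ≈ 10453.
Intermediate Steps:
L = -1 (L = 2 - 3 = -1)
A(P) = -2 (A(P) = -1*2 = -2)
T(F) = F/(F + 2*F/(-4 + F)) (T(F) = F/(F + (2*F)/(-4 + F)) = F/(F + 2*F/(-4 + F)))
10451 + T(A(d)) = 10451 + (-4 - 2)/(-2 - 2) = 10451 - 6/(-4) = 10451 - ¼*(-6) = 10451 + 3/2 = 20905/2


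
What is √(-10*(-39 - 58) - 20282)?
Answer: 4*I*√1207 ≈ 138.97*I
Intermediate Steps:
√(-10*(-39 - 58) - 20282) = √(-10*(-97) - 20282) = √(970 - 20282) = √(-19312) = 4*I*√1207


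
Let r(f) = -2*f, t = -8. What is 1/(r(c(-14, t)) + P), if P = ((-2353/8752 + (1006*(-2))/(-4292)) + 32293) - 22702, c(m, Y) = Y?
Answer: 9390896/90220215359 ≈ 0.00010409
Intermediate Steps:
P = 90069961023/9390896 (P = ((-2353*1/8752 - 2012*(-1/4292)) + 32293) - 22702 = ((-2353/8752 + 503/1073) + 32293) - 22702 = (1877487/9390896 + 32293) - 22702 = 303262082015/9390896 - 22702 = 90069961023/9390896 ≈ 9591.2)
1/(r(c(-14, t)) + P) = 1/(-2*(-8) + 90069961023/9390896) = 1/(16 + 90069961023/9390896) = 1/(90220215359/9390896) = 9390896/90220215359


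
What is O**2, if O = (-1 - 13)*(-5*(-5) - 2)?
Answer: 103684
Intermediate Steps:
O = -322 (O = -14*(25 - 2) = -14*23 = -322)
O**2 = (-322)**2 = 103684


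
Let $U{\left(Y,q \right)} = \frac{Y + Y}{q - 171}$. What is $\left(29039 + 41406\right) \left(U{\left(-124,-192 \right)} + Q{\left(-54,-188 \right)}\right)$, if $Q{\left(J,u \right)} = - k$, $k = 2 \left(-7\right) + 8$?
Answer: $\frac{170899570}{363} \approx 4.708 \cdot 10^{5}$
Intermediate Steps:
$k = -6$ ($k = -14 + 8 = -6$)
$U{\left(Y,q \right)} = \frac{2 Y}{-171 + q}$
$Q{\left(J,u \right)} = 6$ ($Q{\left(J,u \right)} = \left(-1\right) \left(-6\right) = 6$)
$\left(29039 + 41406\right) \left(U{\left(-124,-192 \right)} + Q{\left(-54,-188 \right)}\right) = \left(29039 + 41406\right) \left(2 \left(-124\right) \frac{1}{-171 - 192} + 6\right) = 70445 \left(2 \left(-124\right) \frac{1}{-363} + 6\right) = 70445 \left(2 \left(-124\right) \left(- \frac{1}{363}\right) + 6\right) = 70445 \left(\frac{248}{363} + 6\right) = 70445 \cdot \frac{2426}{363} = \frac{170899570}{363}$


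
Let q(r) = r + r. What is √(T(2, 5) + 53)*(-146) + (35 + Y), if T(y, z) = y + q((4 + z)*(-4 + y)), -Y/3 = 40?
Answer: -85 - 146*√19 ≈ -721.40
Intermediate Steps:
Y = -120 (Y = -3*40 = -120)
q(r) = 2*r
T(y, z) = y + 2*(-4 + y)*(4 + z) (T(y, z) = y + 2*((4 + z)*(-4 + y)) = y + 2*((-4 + y)*(4 + z)) = y + 2*(-4 + y)*(4 + z))
√(T(2, 5) + 53)*(-146) + (35 + Y) = √((-32 - 8*5 + 9*2 + 2*2*5) + 53)*(-146) + (35 - 120) = √((-32 - 40 + 18 + 20) + 53)*(-146) - 85 = √(-34 + 53)*(-146) - 85 = √19*(-146) - 85 = -146*√19 - 85 = -85 - 146*√19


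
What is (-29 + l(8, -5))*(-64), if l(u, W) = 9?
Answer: 1280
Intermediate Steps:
(-29 + l(8, -5))*(-64) = (-29 + 9)*(-64) = -20*(-64) = 1280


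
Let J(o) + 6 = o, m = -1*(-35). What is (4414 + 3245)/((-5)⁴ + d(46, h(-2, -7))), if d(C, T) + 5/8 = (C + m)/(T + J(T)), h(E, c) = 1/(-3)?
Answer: 34040/2721 ≈ 12.510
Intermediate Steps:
m = 35
J(o) = -6 + o
h(E, c) = -⅓
d(C, T) = -5/8 + (35 + C)/(-6 + 2*T) (d(C, T) = -5/8 + (C + 35)/(T + (-6 + T)) = -5/8 + (35 + C)/(-6 + 2*T))
(4414 + 3245)/((-5)⁴ + d(46, h(-2, -7))) = (4414 + 3245)/((-5)⁴ + (155 - 5*(-⅓) + 4*46)/(8*(-3 - ⅓))) = 7659/(625 + (155 + 5/3 + 184)/(8*(-10/3))) = 7659/(625 + (⅛)*(-3/10)*(1022/3)) = 7659/(625 - 511/40) = 7659/(24489/40) = 7659*(40/24489) = 34040/2721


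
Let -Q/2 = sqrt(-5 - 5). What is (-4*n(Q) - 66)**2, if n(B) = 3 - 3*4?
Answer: 900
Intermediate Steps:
Q = -2*I*sqrt(10) (Q = -2*sqrt(-5 - 5) = -2*I*sqrt(10) ≈ -6.3246*I)
n(B) = -9 (n(B) = 3 - 12 = -9)
(-4*n(Q) - 66)**2 = (-4*(-9) - 66)**2 = (36 - 66)**2 = (-30)**2 = 900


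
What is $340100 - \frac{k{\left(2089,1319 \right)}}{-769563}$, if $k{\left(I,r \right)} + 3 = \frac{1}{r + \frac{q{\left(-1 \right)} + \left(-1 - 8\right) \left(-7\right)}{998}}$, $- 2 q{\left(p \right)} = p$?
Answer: $\frac{689091817261934743}{2026144714113} \approx 3.401 \cdot 10^{5}$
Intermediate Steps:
$q{\left(p \right)} = - \frac{p}{2}$
$k{\left(I,r \right)} = -3 + \frac{1}{\frac{127}{1996} + r}$ ($k{\left(I,r \right)} = -3 + \frac{1}{r + \frac{\left(- \frac{1}{2}\right) \left(-1\right) + \left(-1 - 8\right) \left(-7\right)}{998}} = -3 + \frac{1}{r + \left(\frac{1}{2} + \left(-1 - 8\right) \left(-7\right)\right) \frac{1}{998}} = -3 + \frac{1}{r + \left(\frac{1}{2} - -63\right) \frac{1}{998}} = -3 + \frac{1}{r + \left(\frac{1}{2} + 63\right) \frac{1}{998}} = -3 + \frac{1}{r + \frac{127}{2} \cdot \frac{1}{998}} = -3 + \frac{1}{r + \frac{127}{1996}} = -3 + \frac{1}{\frac{127}{1996} + r}$)
$340100 - \frac{k{\left(2089,1319 \right)}}{-769563} = 340100 - \frac{\frac{1}{127 + 1996 \cdot 1319} \left(1615 - 7898172\right)}{-769563} = 340100 - \frac{1615 - 7898172}{127 + 2632724} \left(- \frac{1}{769563}\right) = 340100 - \frac{1}{2632851} \left(-7896557\right) \left(- \frac{1}{769563}\right) = 340100 - \left(- \frac{7896557}{2632851}\right) \left(- \frac{1}{769563}\right) = 340100 - \frac{7896557}{2026144714113} = \frac{689091817261934743}{2026144714113}$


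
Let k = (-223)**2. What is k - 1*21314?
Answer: 28415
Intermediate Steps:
k = 49729
k - 1*21314 = 49729 - 1*21314 = 49729 - 21314 = 28415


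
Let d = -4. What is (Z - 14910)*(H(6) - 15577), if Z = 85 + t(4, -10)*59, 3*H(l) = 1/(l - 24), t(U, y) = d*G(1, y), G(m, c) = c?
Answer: 1165005215/6 ≈ 1.9417e+8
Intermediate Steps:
t(U, y) = -4*y
H(l) = 1/(3*(-24 + l)) (H(l) = 1/(3*(l - 24)) = 1/(3*(-24 + l)))
Z = 2445 (Z = 85 - 4*(-10)*59 = 85 + 40*59 = 85 + 2360 = 2445)
(Z - 14910)*(H(6) - 15577) = (2445 - 14910)*(1/(3*(-24 + 6)) - 15577) = -12465*((⅓)/(-18) - 15577) = -12465*((⅓)*(-1/18) - 15577) = -12465*(-1/54 - 15577) = -12465*(-841159/54) = 1165005215/6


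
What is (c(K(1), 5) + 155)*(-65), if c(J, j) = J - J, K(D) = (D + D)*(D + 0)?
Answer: -10075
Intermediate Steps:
K(D) = 2*D**2 (K(D) = (2*D)*D = 2*D**2)
c(J, j) = 0
(c(K(1), 5) + 155)*(-65) = (0 + 155)*(-65) = 155*(-65) = -10075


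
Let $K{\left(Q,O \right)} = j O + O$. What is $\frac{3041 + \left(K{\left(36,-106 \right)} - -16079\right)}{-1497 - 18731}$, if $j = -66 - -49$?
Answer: $- \frac{5204}{5057} \approx -1.0291$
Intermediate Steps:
$j = -17$ ($j = -66 + 49 = -17$)
$K{\left(Q,O \right)} = - 16 O$ ($K{\left(Q,O \right)} = - 17 O + O = - 16 O$)
$\frac{3041 + \left(K{\left(36,-106 \right)} - -16079\right)}{-1497 - 18731} = \frac{3041 - -17775}{-1497 - 18731} = \frac{3041 + \left(1696 + 16079\right)}{-20228} = \left(3041 + 17775\right) \left(- \frac{1}{20228}\right) = 20816 \left(- \frac{1}{20228}\right) = - \frac{5204}{5057}$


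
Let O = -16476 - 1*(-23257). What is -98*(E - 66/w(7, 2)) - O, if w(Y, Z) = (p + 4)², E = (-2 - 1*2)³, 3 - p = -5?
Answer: -5569/12 ≈ -464.08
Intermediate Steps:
p = 8 (p = 3 - 1*(-5) = 3 + 5 = 8)
O = 6781 (O = -16476 + 23257 = 6781)
E = -64 (E = (-2 - 2)³ = (-4)³ = -64)
w(Y, Z) = 144 (w(Y, Z) = (8 + 4)² = 12² = 144)
-98*(E - 66/w(7, 2)) - O = -98*(-64 - 66/144) - 1*6781 = -98*(-64 - 66*1/144) - 6781 = -98*(-64 - 11/24) - 6781 = -98*(-1547/24) - 6781 = 75803/12 - 6781 = -5569/12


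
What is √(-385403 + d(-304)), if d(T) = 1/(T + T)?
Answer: 5*I*√356174038/152 ≈ 620.81*I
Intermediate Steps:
d(T) = 1/(2*T)
√(-385403 + d(-304)) = √(-385403 + (½)/(-304)) = √(-385403 + (½)*(-1/304)) = √(-385403 - 1/608) = √(-234325025/608) = 5*I*√356174038/152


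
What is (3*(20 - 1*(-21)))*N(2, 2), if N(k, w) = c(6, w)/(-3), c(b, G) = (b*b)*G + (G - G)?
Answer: -2952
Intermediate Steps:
c(b, G) = G*b² (c(b, G) = b²*G + 0 = G*b² + 0 = G*b²)
N(k, w) = -12*w (N(k, w) = (w*6²)/(-3) = (w*36)*(-⅓) = (36*w)*(-⅓) = -12*w)
(3*(20 - 1*(-21)))*N(2, 2) = (3*(20 - 1*(-21)))*(-12*2) = (3*(20 + 21))*(-24) = (3*41)*(-24) = 123*(-24) = -2952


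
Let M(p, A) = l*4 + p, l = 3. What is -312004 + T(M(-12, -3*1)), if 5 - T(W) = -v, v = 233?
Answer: -311766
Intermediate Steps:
M(p, A) = 12 + p (M(p, A) = 3*4 + p = 12 + p)
T(W) = 238 (T(W) = 5 - (-1)*233 = 5 - 1*(-233) = 5 + 233 = 238)
-312004 + T(M(-12, -3*1)) = -312004 + 238 = -311766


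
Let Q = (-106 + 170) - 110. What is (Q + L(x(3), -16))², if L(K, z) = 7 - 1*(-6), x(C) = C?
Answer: 1089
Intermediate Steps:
L(K, z) = 13 (L(K, z) = 7 + 6 = 13)
Q = -46 (Q = 64 - 110 = -46)
(Q + L(x(3), -16))² = (-46 + 13)² = (-33)² = 1089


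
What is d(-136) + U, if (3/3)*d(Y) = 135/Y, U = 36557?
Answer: 4971617/136 ≈ 36556.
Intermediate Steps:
d(Y) = 135/Y
d(-136) + U = 135/(-136) + 36557 = 135*(-1/136) + 36557 = -135/136 + 36557 = 4971617/136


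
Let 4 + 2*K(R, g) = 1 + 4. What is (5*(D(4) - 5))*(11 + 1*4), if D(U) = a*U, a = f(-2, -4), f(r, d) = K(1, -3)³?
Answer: -675/2 ≈ -337.50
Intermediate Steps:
K(R, g) = ½ (K(R, g) = -2 + (1 + 4)/2 = -2 + (½)*5 = -2 + 5/2 = ½)
f(r, d) = ⅛ (f(r, d) = (½)³ = ⅛)
a = ⅛ ≈ 0.12500
D(U) = U/8
(5*(D(4) - 5))*(11 + 1*4) = (5*((⅛)*4 - 5))*(11 + 1*4) = (5*(½ - 5))*(11 + 4) = (5*(-9/2))*15 = -45/2*15 = -675/2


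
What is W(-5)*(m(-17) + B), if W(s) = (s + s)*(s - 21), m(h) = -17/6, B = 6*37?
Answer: 170950/3 ≈ 56983.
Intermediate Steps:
B = 222
m(h) = -17/6 (m(h) = -17*⅙ = -17/6)
W(s) = 2*s*(-21 + s) (W(s) = (2*s)*(-21 + s) = 2*s*(-21 + s))
W(-5)*(m(-17) + B) = (2*(-5)*(-21 - 5))*(-17/6 + 222) = (2*(-5)*(-26))*(1315/6) = 260*(1315/6) = 170950/3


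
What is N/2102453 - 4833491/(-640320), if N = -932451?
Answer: 415874809961/58532291520 ≈ 7.1050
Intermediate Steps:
N/2102453 - 4833491/(-640320) = -932451/2102453 - 4833491/(-640320) = -932451*1/2102453 - 4833491*(-1/640320) = -932451/2102453 + 4833491/640320 = 415874809961/58532291520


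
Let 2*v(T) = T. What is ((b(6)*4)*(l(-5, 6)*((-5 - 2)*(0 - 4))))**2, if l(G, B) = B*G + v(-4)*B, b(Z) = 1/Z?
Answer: 614656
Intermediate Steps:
v(T) = T/2
l(G, B) = -2*B + B*G (l(G, B) = B*G + ((1/2)*(-4))*B = B*G - 2*B = -2*B + B*G)
((b(6)*4)*(l(-5, 6)*((-5 - 2)*(0 - 4))))**2 = ((4/6)*((6*(-2 - 5))*((-5 - 2)*(0 - 4))))**2 = (((1/6)*4)*((6*(-7))*(-7*(-4))))**2 = (2*(-42*28)/3)**2 = ((2/3)*(-1176))**2 = (-784)**2 = 614656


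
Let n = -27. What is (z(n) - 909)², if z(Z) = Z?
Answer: 876096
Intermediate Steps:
(z(n) - 909)² = (-27 - 909)² = (-936)² = 876096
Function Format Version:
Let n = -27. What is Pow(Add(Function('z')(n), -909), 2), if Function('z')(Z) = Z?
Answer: 876096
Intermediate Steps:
Pow(Add(Function('z')(n), -909), 2) = Pow(Add(-27, -909), 2) = Pow(-936, 2) = 876096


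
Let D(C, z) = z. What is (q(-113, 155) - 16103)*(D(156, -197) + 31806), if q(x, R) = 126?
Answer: -505016993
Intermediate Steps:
(q(-113, 155) - 16103)*(D(156, -197) + 31806) = (126 - 16103)*(-197 + 31806) = -15977*31609 = -505016993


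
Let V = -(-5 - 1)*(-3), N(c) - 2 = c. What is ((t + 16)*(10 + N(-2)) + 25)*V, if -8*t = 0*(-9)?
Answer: -3330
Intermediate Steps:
t = 0 (t = -0*(-9) = -⅛*0 = 0)
N(c) = 2 + c
V = -18 (V = -(-6)*(-3) = -1*18 = -18)
((t + 16)*(10 + N(-2)) + 25)*V = ((0 + 16)*(10 + (2 - 2)) + 25)*(-18) = (16*(10 + 0) + 25)*(-18) = (16*10 + 25)*(-18) = (160 + 25)*(-18) = 185*(-18) = -3330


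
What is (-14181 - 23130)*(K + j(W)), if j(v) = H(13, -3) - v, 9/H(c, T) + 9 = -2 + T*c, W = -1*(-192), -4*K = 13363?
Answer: 13181715123/100 ≈ 1.3182e+8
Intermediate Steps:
K = -13363/4 (K = -¼*13363 = -13363/4 ≈ -3340.8)
W = 192
H(c, T) = 9/(-11 + T*c) (H(c, T) = 9/(-9 + (-2 + T*c)) = 9/(-11 + T*c))
j(v) = -9/50 - v (j(v) = 9/(-11 - 3*13) - v = 9/(-11 - 39) - v = 9/(-50) - v = 9*(-1/50) - v = -9/50 - v)
(-14181 - 23130)*(K + j(W)) = (-14181 - 23130)*(-13363/4 + (-9/50 - 1*192)) = -37311*(-13363/4 + (-9/50 - 192)) = -37311*(-13363/4 - 9609/50) = -37311*(-353293/100) = 13181715123/100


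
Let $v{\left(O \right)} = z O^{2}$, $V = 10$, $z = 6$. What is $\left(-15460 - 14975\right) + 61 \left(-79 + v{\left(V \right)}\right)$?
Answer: $1346$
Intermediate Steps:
$v{\left(O \right)} = 6 O^{2}$
$\left(-15460 - 14975\right) + 61 \left(-79 + v{\left(V \right)}\right) = \left(-15460 - 14975\right) + 61 \left(-79 + 6 \cdot 10^{2}\right) = \left(-15460 - 14975\right) + 61 \left(-79 + 6 \cdot 100\right) = -30435 + 61 \left(-79 + 600\right) = -30435 + 61 \cdot 521 = -30435 + 31781 = 1346$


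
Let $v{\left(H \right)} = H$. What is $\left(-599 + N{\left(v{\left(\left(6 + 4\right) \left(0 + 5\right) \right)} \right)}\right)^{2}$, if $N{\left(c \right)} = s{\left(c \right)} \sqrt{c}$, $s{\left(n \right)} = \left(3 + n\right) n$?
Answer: $351483801 - 15873500 \sqrt{2} \approx 3.2904 \cdot 10^{8}$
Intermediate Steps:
$s{\left(n \right)} = n \left(3 + n\right)$
$N{\left(c \right)} = c^{\frac{3}{2}} \left(3 + c\right)$ ($N{\left(c \right)} = c \left(3 + c\right) \sqrt{c} = c^{\frac{3}{2}} \left(3 + c\right)$)
$\left(-599 + N{\left(v{\left(\left(6 + 4\right) \left(0 + 5\right) \right)} \right)}\right)^{2} = \left(-599 + \left(\left(6 + 4\right) \left(0 + 5\right)\right)^{\frac{3}{2}} \left(3 + \left(6 + 4\right) \left(0 + 5\right)\right)\right)^{2} = \left(-599 + \left(10 \cdot 5\right)^{\frac{3}{2}} \left(3 + 10 \cdot 5\right)\right)^{2} = \left(-599 + 50^{\frac{3}{2}} \left(3 + 50\right)\right)^{2} = \left(-599 + 250 \sqrt{2} \cdot 53\right)^{2} = \left(-599 + 13250 \sqrt{2}\right)^{2}$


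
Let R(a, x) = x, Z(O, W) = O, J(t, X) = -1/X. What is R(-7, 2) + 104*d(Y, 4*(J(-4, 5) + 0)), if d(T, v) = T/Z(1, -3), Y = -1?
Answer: -102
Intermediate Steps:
d(T, v) = T (d(T, v) = T/1 = T*1 = T)
R(-7, 2) + 104*d(Y, 4*(J(-4, 5) + 0)) = 2 + 104*(-1) = 2 - 104 = -102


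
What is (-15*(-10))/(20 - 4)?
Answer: 75/8 ≈ 9.3750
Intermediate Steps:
(-15*(-10))/(20 - 4) = 150/16 = 150*(1/16) = 75/8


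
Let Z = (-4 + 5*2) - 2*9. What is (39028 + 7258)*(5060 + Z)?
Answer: 233651728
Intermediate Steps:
Z = -12 (Z = (-4 + 10) - 18 = 6 - 18 = -12)
(39028 + 7258)*(5060 + Z) = (39028 + 7258)*(5060 - 12) = 46286*5048 = 233651728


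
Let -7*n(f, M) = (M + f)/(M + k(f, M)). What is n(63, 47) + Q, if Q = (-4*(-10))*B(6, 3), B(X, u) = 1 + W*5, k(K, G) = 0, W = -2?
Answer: -118550/329 ≈ -360.33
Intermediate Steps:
n(f, M) = -(M + f)/(7*M) (n(f, M) = -(M + f)/(7*(M + 0)) = -(M + f)/(7*M))
B(X, u) = -9 (B(X, u) = 1 - 2*5 = 1 - 10 = -9)
Q = -360 (Q = -4*(-10)*(-9) = 40*(-9) = -360)
n(63, 47) + Q = (1/7)*(-1*47 - 1*63)/47 - 360 = (1/7)*(1/47)*(-47 - 63) - 360 = (1/7)*(1/47)*(-110) - 360 = -110/329 - 360 = -118550/329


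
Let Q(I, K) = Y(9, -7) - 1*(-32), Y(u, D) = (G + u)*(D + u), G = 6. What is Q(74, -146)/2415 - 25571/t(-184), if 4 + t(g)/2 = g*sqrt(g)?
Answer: 50973817/1504429080 - 588133*I*sqrt(46)/778690 ≈ 0.033882 - 5.1226*I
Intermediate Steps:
Y(u, D) = (6 + u)*(D + u)
t(g) = -8 + 2*g**(3/2) (t(g) = -8 + 2*(g*sqrt(g)) = -8 + 2*g**(3/2))
Q(I, K) = 62 (Q(I, K) = (9**2 + 6*(-7) + 6*9 - 7*9) - 1*(-32) = (81 - 42 + 54 - 63) + 32 = 30 + 32 = 62)
Q(74, -146)/2415 - 25571/t(-184) = 62/2415 - 25571/(-8 + 2*(-184)**(3/2)) = 62*(1/2415) - 25571/(-8 + 2*(-368*I*sqrt(46))) = 62/2415 - 25571/(-8 - 736*I*sqrt(46))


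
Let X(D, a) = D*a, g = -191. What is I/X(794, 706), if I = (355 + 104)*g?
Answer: -87669/560564 ≈ -0.15639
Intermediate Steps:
I = -87669 (I = (355 + 104)*(-191) = 459*(-191) = -87669)
I/X(794, 706) = -87669/(794*706) = -87669/560564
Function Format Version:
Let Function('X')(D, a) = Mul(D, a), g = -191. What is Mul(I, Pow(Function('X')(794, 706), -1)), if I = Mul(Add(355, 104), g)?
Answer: Rational(-87669, 560564) ≈ -0.15639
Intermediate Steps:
I = -87669 (I = Mul(Add(355, 104), -191) = Mul(459, -191) = -87669)
Mul(I, Pow(Function('X')(794, 706), -1)) = Mul(-87669, Pow(Mul(794, 706), -1)) = Mul(-87669, Pow(560564, -1)) = Mul(-87669, Rational(1, 560564)) = Rational(-87669, 560564)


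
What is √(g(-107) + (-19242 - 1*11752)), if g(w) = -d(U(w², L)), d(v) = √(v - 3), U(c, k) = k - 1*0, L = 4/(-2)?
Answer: √(-30994 - I*√5) ≈ 0.0063 - 176.05*I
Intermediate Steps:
L = -2 (L = 4*(-½) = -2)
U(c, k) = k (U(c, k) = k + 0 = k)
d(v) = √(-3 + v)
g(w) = -I*√5 (g(w) = -√(-3 - 2) = -√(-5) = -I*√5)
√(g(-107) + (-19242 - 1*11752)) = √(-I*√5 + (-19242 - 1*11752)) = √(-I*√5 + (-19242 - 11752)) = √(-I*√5 - 30994) = √(-30994 - I*√5)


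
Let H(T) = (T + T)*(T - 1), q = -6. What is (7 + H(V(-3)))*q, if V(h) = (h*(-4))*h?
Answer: -16026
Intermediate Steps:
V(h) = -4*h² (V(h) = (-4*h)*h = -4*h²)
H(T) = 2*T*(-1 + T) (H(T) = (2*T)*(-1 + T) = 2*T*(-1 + T))
(7 + H(V(-3)))*q = (7 + 2*(-4*(-3)²)*(-1 - 4*(-3)²))*(-6) = (7 + 2*(-4*9)*(-1 - 4*9))*(-6) = (7 + 2*(-36)*(-1 - 36))*(-6) = (7 + 2*(-36)*(-37))*(-6) = (7 + 2664)*(-6) = 2671*(-6) = -16026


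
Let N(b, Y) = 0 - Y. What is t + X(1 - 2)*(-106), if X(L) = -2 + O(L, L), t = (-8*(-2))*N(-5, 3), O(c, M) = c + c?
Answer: 376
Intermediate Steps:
N(b, Y) = -Y
O(c, M) = 2*c
t = -48 (t = (-8*(-2))*(-1*3) = 16*(-3) = -48)
X(L) = -2 + 2*L
t + X(1 - 2)*(-106) = -48 + (-2 + 2*(1 - 2))*(-106) = -48 + (-2 + 2*(-1))*(-106) = -48 + (-2 - 2)*(-106) = -48 - 4*(-106) = -48 + 424 = 376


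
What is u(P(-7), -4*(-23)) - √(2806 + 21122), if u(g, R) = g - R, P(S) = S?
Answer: -99 - 2*√5982 ≈ -253.69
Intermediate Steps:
u(P(-7), -4*(-23)) - √(2806 + 21122) = (-7 - (-4)*(-23)) - √(2806 + 21122) = (-7 - 1*92) - √23928 = (-7 - 92) - 2*√5982 = -99 - 2*√5982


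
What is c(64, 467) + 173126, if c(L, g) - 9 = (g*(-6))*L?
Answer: -6193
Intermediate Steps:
c(L, g) = 9 - 6*L*g (c(L, g) = 9 + (g*(-6))*L = 9 + (-6*g)*L = 9 - 6*L*g)
c(64, 467) + 173126 = (9 - 6*64*467) + 173126 = (9 - 179328) + 173126 = -179319 + 173126 = -6193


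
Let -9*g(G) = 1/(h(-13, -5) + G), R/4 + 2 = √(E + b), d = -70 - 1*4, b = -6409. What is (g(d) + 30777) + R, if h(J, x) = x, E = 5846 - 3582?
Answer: 21876760/711 + 4*I*√4145 ≈ 30769.0 + 257.53*I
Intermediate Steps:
E = 2264
d = -74 (d = -70 - 4 = -74)
R = -8 + 4*I*√4145 (R = -8 + 4*√(2264 - 6409) = -8 + 4*√(-4145) = -8 + 4*(I*√4145) = -8 + 4*I*√4145 ≈ -8.0 + 257.53*I)
g(G) = -1/(9*(-5 + G))
(g(d) + 30777) + R = (-1/(-45 + 9*(-74)) + 30777) + (-8 + 4*I*√4145) = (-1/(-45 - 666) + 30777) + (-8 + 4*I*√4145) = (-1/(-711) + 30777) + (-8 + 4*I*√4145) = (-1*(-1/711) + 30777) + (-8 + 4*I*√4145) = (1/711 + 30777) + (-8 + 4*I*√4145) = 21882448/711 + (-8 + 4*I*√4145) = 21876760/711 + 4*I*√4145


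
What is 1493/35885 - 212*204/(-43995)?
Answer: 107842601/105250705 ≈ 1.0246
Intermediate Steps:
1493/35885 - 212*204/(-43995) = 1493*(1/35885) - 43248*(-1/43995) = 1493/35885 + 14416/14665 = 107842601/105250705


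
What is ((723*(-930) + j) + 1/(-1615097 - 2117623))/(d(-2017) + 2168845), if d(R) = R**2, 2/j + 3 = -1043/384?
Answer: -1101821914097431/10220567447946720 ≈ -0.10780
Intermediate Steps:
j = -768/2195 (j = 2/(-3 - 1043/384) = 2/(-2195/384) = 2*(-384/2195) = -768/2195 ≈ -0.34989)
((723*(-930) + j) + 1/(-1615097 - 2117623))/(d(-2017) + 2168845) = ((723*(-930) - 768/2195) + 1/(-1615097 - 2117623))/((-2017)**2 + 2168845) = ((-672390 - 768/2195) + 1/(-3732720))/(4068289 + 2168845) = (-1475896818/2195 - 1/3732720)/6237134 = -1101821914097431/1638664080*1/6237134 = -1101821914097431/10220567447946720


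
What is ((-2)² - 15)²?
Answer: 121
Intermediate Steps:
((-2)² - 15)² = (4 - 15)² = (-11)² = 121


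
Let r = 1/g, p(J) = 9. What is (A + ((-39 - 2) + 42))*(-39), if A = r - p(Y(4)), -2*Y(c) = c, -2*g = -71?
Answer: 22074/71 ≈ 310.90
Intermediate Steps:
g = 71/2 (g = -½*(-71) = 71/2 ≈ 35.500)
Y(c) = -c/2
r = 2/71 (r = 1/(71/2) = 2/71 ≈ 0.028169)
A = -637/71 (A = 2/71 - 1*9 = 2/71 - 9 = -637/71 ≈ -8.9718)
(A + ((-39 - 2) + 42))*(-39) = (-637/71 + ((-39 - 2) + 42))*(-39) = (-637/71 + (-41 + 42))*(-39) = (-637/71 + 1)*(-39) = -566/71*(-39) = 22074/71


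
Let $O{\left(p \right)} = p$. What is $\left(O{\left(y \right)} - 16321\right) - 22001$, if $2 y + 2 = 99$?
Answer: $- \frac{76547}{2} \approx -38274.0$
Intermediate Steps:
$y = \frac{97}{2}$ ($y = -1 + \frac{1}{2} \cdot 99 = -1 + \frac{99}{2} = \frac{97}{2} \approx 48.5$)
$\left(O{\left(y \right)} - 16321\right) - 22001 = \left(\frac{97}{2} - 16321\right) - 22001 = - \frac{32545}{2} - 22001 = - \frac{76547}{2}$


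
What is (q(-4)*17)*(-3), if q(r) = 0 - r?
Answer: -204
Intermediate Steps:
q(r) = -r
(q(-4)*17)*(-3) = (-1*(-4)*17)*(-3) = (4*17)*(-3) = 68*(-3) = -204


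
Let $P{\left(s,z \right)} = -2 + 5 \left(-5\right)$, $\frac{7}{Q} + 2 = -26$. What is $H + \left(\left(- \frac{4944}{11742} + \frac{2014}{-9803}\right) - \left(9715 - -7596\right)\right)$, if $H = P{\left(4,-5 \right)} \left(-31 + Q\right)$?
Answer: $- \frac{12269029093}{745028} \approx -16468.0$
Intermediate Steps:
$Q = - \frac{1}{4}$ ($Q = \frac{7}{-2 - 26} = \frac{7}{-28} = 7 \left(- \frac{1}{28}\right) = - \frac{1}{4} \approx -0.25$)
$P{\left(s,z \right)} = -27$ ($P{\left(s,z \right)} = -2 - 25 = -27$)
$H = \frac{3375}{4}$ ($H = - 27 \left(-31 - \frac{1}{4}\right) = \left(-27\right) \left(- \frac{125}{4}\right) = \frac{3375}{4} \approx 843.75$)
$H + \left(\left(- \frac{4944}{11742} + \frac{2014}{-9803}\right) - \left(9715 - -7596\right)\right) = \frac{3375}{4} + \left(\left(- \frac{4944}{11742} + \frac{2014}{-9803}\right) - \left(9715 - -7596\right)\right) = \frac{3375}{4} + \left(\left(\left(-4944\right) \frac{1}{11742} + 2014 \left(- \frac{1}{9803}\right)\right) - \left(9715 + 7596\right)\right) = \frac{3375}{4} - \frac{3224411617}{186257} = - \frac{12269029093}{745028}$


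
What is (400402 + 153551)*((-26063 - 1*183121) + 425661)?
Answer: 119918083581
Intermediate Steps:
(400402 + 153551)*((-26063 - 1*183121) + 425661) = 553953*((-26063 - 183121) + 425661) = 553953*(-209184 + 425661) = 553953*216477 = 119918083581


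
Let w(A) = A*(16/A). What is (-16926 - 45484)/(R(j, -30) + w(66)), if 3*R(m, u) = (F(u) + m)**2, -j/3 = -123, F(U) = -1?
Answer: -93615/67736 ≈ -1.3821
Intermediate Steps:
j = 369 (j = -3*(-123) = 369)
R(m, u) = (-1 + m)**2/3
w(A) = 16
(-16926 - 45484)/(R(j, -30) + w(66)) = (-16926 - 45484)/((-1 + 369)**2/3 + 16) = -62410/((1/3)*368**2 + 16) = -62410/((1/3)*135424 + 16) = -62410/(135424/3 + 16) = -62410/135472/3 = -62410*3/135472 = -93615/67736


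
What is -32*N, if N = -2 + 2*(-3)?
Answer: 256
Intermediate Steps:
N = -8 (N = -2 - 6 = -8)
-32*N = -32*(-8) = 256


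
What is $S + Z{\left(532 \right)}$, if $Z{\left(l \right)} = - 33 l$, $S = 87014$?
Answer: $69458$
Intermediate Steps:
$S + Z{\left(532 \right)} = 87014 - 17556 = 69458$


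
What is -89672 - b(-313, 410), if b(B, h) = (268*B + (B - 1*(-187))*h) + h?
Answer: 45462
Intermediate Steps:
b(B, h) = h + 268*B + h*(187 + B) (b(B, h) = (268*B + (B + 187)*h) + h = (268*B + (187 + B)*h) + h = (268*B + h*(187 + B)) + h = h + 268*B + h*(187 + B))
-89672 - b(-313, 410) = -89672 - (188*410 + 268*(-313) - 313*410) = -89672 - (77080 - 83884 - 128330) = -89672 - 1*(-135134) = -89672 + 135134 = 45462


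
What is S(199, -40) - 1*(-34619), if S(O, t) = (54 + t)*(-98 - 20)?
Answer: 32967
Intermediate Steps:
S(O, t) = -6372 - 118*t (S(O, t) = (54 + t)*(-118) = -6372 - 118*t)
S(199, -40) - 1*(-34619) = (-6372 - 118*(-40)) - 1*(-34619) = (-6372 + 4720) + 34619 = -1652 + 34619 = 32967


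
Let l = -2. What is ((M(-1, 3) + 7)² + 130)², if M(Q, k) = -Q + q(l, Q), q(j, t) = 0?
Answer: 37636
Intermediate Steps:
M(Q, k) = -Q (M(Q, k) = -Q + 0 = -Q)
((M(-1, 3) + 7)² + 130)² = ((-1*(-1) + 7)² + 130)² = ((1 + 7)² + 130)² = (8² + 130)² = (64 + 130)² = 194² = 37636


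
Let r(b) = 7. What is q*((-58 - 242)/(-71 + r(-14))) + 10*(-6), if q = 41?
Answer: 2115/16 ≈ 132.19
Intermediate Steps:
q*((-58 - 242)/(-71 + r(-14))) + 10*(-6) = 41*((-58 - 242)/(-71 + 7)) + 10*(-6) = 41*(-300/(-64)) - 60 = 41*(-300*(-1/64)) - 60 = 41*(75/16) - 60 = 3075/16 - 60 = 2115/16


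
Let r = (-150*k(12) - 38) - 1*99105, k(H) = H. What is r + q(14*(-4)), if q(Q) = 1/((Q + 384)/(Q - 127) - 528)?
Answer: -9786625919/96952 ≈ -1.0094e+5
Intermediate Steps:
r = -100943 (r = (-150*12 - 38) - 1*99105 = (-1800 - 38) - 99105 = -1838 - 99105 = -100943)
q(Q) = 1/(-528 + (384 + Q)/(-127 + Q)) (q(Q) = 1/((384 + Q)/(-127 + Q) - 528) = 1/(-528 + (384 + Q)/(-127 + Q)))
r + q(14*(-4)) = -100943 + (127 - 14*(-4))/(-67440 + 527*(14*(-4))) = -100943 + (127 - 1*(-56))/(-67440 + 527*(-56)) = -100943 + (127 + 56)/(-67440 - 29512) = -100943 + 183/(-96952) = -100943 - 1/96952*183 = -100943 - 183/96952 = -9786625919/96952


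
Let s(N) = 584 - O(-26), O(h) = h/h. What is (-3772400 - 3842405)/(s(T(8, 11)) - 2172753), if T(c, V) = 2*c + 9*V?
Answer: 138451/39494 ≈ 3.5056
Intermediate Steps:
O(h) = 1
s(N) = 583 (s(N) = 584 - 1*1 = 584 - 1 = 583)
(-3772400 - 3842405)/(s(T(8, 11)) - 2172753) = (-3772400 - 3842405)/(583 - 2172753) = -7614805/(-2172170) = -7614805*(-1/2172170) = 138451/39494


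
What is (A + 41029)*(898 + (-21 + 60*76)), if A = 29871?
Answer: 385483300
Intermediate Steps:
(A + 41029)*(898 + (-21 + 60*76)) = (29871 + 41029)*(898 + (-21 + 60*76)) = 70900*(898 + (-21 + 4560)) = 70900*(898 + 4539) = 70900*5437 = 385483300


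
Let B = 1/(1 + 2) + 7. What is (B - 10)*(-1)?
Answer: 8/3 ≈ 2.6667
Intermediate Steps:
B = 22/3 (B = 1/3 + 7 = ⅓ + 7 = 22/3 ≈ 7.3333)
(B - 10)*(-1) = (22/3 - 10)*(-1) = -8/3*(-1) = 8/3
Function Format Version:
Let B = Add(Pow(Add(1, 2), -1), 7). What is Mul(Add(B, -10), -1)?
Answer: Rational(8, 3) ≈ 2.6667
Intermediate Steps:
B = Rational(22, 3) (B = Add(Pow(3, -1), 7) = Add(Rational(1, 3), 7) = Rational(22, 3) ≈ 7.3333)
Mul(Add(B, -10), -1) = Mul(Add(Rational(22, 3), -10), -1) = Mul(Rational(-8, 3), -1) = Rational(8, 3)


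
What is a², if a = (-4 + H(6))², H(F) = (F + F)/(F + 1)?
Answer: 65536/2401 ≈ 27.295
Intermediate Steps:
H(F) = 2*F/(1 + F) (H(F) = (2*F)/(1 + F) = 2*F/(1 + F))
a = 256/49 (a = (-4 + 2*6/(1 + 6))² = (-4 + 2*6/7)² = (-4 + 2*6*(⅐))² = (-4 + 12/7)² = (-16/7)² = 256/49 ≈ 5.2245)
a² = (256/49)² = 65536/2401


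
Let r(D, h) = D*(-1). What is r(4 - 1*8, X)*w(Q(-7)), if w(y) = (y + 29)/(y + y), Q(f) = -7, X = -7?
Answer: -44/7 ≈ -6.2857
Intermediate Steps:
w(y) = (29 + y)/(2*y) (w(y) = (29 + y)/((2*y)) = (29 + y)*(1/(2*y)) = (29 + y)/(2*y))
r(D, h) = -D
r(4 - 1*8, X)*w(Q(-7)) = (-(4 - 1*8))*((½)*(29 - 7)/(-7)) = (-(4 - 8))*((½)*(-⅐)*22) = -1*(-4)*(-11/7) = 4*(-11/7) = -44/7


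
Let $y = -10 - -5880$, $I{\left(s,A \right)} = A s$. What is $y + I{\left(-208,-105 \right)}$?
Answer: $27710$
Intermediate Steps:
$y = 5870$ ($y = -10 + 5880 = 5870$)
$y + I{\left(-208,-105 \right)} = 5870 - -21840 = 5870 + 21840 = 27710$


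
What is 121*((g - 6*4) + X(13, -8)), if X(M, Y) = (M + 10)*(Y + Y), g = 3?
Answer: -47069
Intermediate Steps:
X(M, Y) = 2*Y*(10 + M) (X(M, Y) = (10 + M)*(2*Y) = 2*Y*(10 + M))
121*((g - 6*4) + X(13, -8)) = 121*((3 - 6*4) + 2*(-8)*(10 + 13)) = 121*((3 - 24) + 2*(-8)*23) = 121*(-21 - 368) = 121*(-389) = -47069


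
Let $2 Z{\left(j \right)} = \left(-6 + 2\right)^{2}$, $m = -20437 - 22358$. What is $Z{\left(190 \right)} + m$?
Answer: $-42787$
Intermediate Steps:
$m = -42795$
$Z{\left(j \right)} = 8$ ($Z{\left(j \right)} = \frac{\left(-6 + 2\right)^{2}}{2} = \frac{\left(-4\right)^{2}}{2} = \frac{1}{2} \cdot 16 = 8$)
$Z{\left(190 \right)} + m = 8 - 42795 = -42787$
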